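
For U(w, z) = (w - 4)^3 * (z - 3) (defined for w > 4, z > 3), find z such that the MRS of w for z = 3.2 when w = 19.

MU_w = 3·(w−4)^2·(z−3), MU_z = (w−4)^3.
MRS = (3/1)·(z−3)/(w−4).
Substitute w = 19: MRS = (z − 3)/5. Setting this equal to 3.2 gives z − 3 = 3.2·5 = 16, so z = 19.

z = 19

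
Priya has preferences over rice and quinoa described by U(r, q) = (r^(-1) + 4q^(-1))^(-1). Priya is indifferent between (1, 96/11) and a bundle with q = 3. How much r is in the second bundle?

r = 8

U depends on (r, q) only through S = r^(-1) + 4q^(-1), so equal utility means equal S. At (1, 96/11): S = 35/24.
With q = 3: 4·3^(-1) = 4/3, so r^(-1) = 35/24 − 4/3 = 0.125.
Hence r = 1/0.125 = 8.
Check: U(8, 3) = 0.6857.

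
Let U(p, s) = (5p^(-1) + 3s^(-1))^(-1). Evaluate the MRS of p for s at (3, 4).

MRS = 80/27

For CES with ρ = -1, MRS = (5/3)·(s/p)^2.
At (3, 4): MRS = 80/27.
The indifference curve has slope −80/27 at this bundle.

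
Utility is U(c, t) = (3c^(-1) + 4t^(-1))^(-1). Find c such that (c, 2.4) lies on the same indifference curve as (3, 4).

U depends on (c, t) only through S = 3c^(-1) + 4t^(-1), so equal utility means equal S. At (3, 4): S = 2.
With t = 2.4: 4·2.4^(-1) = 5/3, so 3c^(-1) = 2 − 5/3 = 1/3, i.e. c^(-1) = 1/9.
Hence c = 1/(1/9) = 9.
Check: U(9, 2.4) = 0.5.

c = 9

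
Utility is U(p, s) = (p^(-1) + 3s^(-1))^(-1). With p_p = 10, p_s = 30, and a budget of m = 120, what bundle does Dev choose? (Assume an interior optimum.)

p* = 3, s* = 3

For CES with ρ = -1, MRS = (1/3)·(s/p)^2.
Tangency: set MRS = p_p/p_s = 10/30 = 1/3.
So (s/p)^2 = 1; taking the square root, s/p = 1, i.e. s = p.
Substitute into the budget 10·p + 30·s = 120: 40·p = 120, so p* = 3 and s* = 3.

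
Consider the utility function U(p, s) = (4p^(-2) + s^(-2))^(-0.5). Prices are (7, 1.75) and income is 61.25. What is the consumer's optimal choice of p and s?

p* = 7, s* = 7

For CES with ρ = -2, MRS = (4/1)·(s/p)^3.
Tangency: set MRS = p_p/p_s = 7/1.75 = 4.
So (s/p)^3 = 1; taking the cube root, s/p = 1, i.e. s = p.
Substitute into the budget 7·p + 1.75·s = 61.25: 8.75·p = 61.25, so p* = 7 and s* = 7.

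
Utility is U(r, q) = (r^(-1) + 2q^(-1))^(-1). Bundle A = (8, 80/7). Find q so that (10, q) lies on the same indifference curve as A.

q = 10

U depends on (r, q) only through S = r^(-1) + 2q^(-1), so equal utility means equal S. At (8, 80/7): S = 0.3.
With r = 10: 10^(-1) = 0.1, so 2q^(-1) = 0.3 − 0.1 = 0.2, i.e. q^(-1) = 0.1.
Hence q = 1/0.1 = 10.
Check: U(10, 10) = 3.3333.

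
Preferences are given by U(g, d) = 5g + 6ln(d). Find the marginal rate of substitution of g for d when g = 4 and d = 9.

MRS = 7.5

MU_g = 5, MU_d = 6/d.
MRS = 5 ÷ (6/d).
At (4, 9): MRS = 7.5.
That is, one extra unit of g is worth 7.5 units of d at the margin.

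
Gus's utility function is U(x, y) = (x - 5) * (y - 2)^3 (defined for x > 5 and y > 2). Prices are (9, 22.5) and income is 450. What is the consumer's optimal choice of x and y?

x* = 15, y* = 14

MU_x = (y−2)^3, MU_y = 3·(x−5)·(y−2)^2.
MRS = (1/3)·(y−2)/(x−5).
Tangency: set MRS = p_x/p_y = 9/22.5 = 0.4.
So (1/3)·(y − 2)/(x − 5) = 0.4, i.e. (y − 2) = 1.2·(x − 5).
Rewrite the budget in excess-of-subsistence terms: 9·(x − 5) + 22.5·(y − 2) = 450 − 9·5 − 22.5·2 = 360.
Substituting, 36·(x − 5) = 360, so x − 5 = 10 and x* = 15.
Then y − 2 = 1.2·10 = 12, so y* = 14.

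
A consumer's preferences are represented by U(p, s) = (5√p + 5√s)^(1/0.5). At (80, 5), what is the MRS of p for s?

MRS = 0.25

For CES with ρ = 0.5, MRS = √(s/p).
At (80, 5): MRS = 0.25.
The indifference curve has slope −0.25 at this bundle.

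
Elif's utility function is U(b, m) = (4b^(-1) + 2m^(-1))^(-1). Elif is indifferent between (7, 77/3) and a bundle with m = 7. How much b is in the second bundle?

b = 11

U depends on (b, m) only through S = 4b^(-1) + 2m^(-1), so equal utility means equal S. At (7, 77/3): S = 50/77.
With m = 7: 2·7^(-1) = 2/7, so 4b^(-1) = 50/77 − 2/7 = 4/11, i.e. b^(-1) = 1/11.
Hence b = 1/(1/11) = 11.
Check: U(11, 7) = 1.54.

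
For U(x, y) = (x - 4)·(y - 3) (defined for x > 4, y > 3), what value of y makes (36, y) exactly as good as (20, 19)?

U(20, 19) = 256.
Set U(36, y) = 256 and solve.
With x = 36: (36 − 4) = 32, so (y − 3) = 256/32 = 8.
So y = 3 + 8 = 11.
Check: U(36, 11) = 256.

y = 11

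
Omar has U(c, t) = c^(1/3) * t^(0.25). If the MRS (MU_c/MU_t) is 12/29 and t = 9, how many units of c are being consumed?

MU_c = 1/3·c^(-2/3)·t^(0.25) and MU_t = 0.25·c^(1/3)·t^(-0.75).
MRS = MU_c/MU_t = (4/3)·t/c.
Substitute t = 9: MRS = 12/c. Setting 12/c = 12/29 gives c = 12/(12/29) = 29.

c = 29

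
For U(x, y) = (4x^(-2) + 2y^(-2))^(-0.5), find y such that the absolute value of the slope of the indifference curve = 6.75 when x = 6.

For CES with ρ = -2, MRS = (4/2)·(y/x)^3.
Setting (4/2)·(y/6)^3 = 6.75 gives (y/6)^3 = 3.375, so y/6 = 1.5 and y = 9.

y = 9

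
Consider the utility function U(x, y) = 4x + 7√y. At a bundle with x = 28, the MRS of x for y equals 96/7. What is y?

MU_x = 4, MU_y = 7/(2√y).
MRS = 4 ÷ (7/(2√y)).
MRS depends only on y: (8/7)·√y = 96/7 ⇒ √y = (96/7)/(8/7) = 12 ⇒ y = 144.

y = 144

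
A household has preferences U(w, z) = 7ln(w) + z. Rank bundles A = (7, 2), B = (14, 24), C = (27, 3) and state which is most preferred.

Evaluate utility at each bundle:
U(A) = 15.621.
U(B) = 42.473.
U(C) = 26.071.
Highest utility is B, so B ≻ C ≻ A.

Bundle B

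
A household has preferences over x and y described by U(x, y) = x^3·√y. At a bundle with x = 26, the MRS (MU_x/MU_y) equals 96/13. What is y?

y = 32

MU_x = 3·x^2·√y and MU_y = 0.5·x^3·y^(-0.5).
MRS = MU_x/MU_y = (6)·y/x.
Substitute x = 26: MRS = y/(13/3). Setting y/(13/3) = 96/13 gives y = (96/13)·(13/3) = 32.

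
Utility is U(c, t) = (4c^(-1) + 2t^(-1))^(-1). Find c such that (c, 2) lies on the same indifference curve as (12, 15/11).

c = 5

U depends on (c, t) only through S = 4c^(-1) + 2t^(-1), so equal utility means equal S. At (12, 15/11): S = 1.8.
With t = 2: 2·2^(-1) = 1, so 4c^(-1) = 1.8 − 1 = 0.8, i.e. c^(-1) = 0.2.
Hence c = 1/0.2 = 5.
Check: U(5, 2) = 0.5556.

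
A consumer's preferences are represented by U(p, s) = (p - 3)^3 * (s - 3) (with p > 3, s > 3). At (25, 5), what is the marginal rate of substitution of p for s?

MU_p = 3·(p−3)^2·(s−3), MU_s = (p−3)^3.
MRS = (3/1)·(s−3)/(p−3).
At (25, 5): MRS = 3/11.
The indifference curve has slope −3/11 at this bundle.

MRS = 3/11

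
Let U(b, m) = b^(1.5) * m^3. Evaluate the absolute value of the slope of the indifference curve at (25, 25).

MRS = 0.5

MU_b = 1.5·√b·m^3 and MU_m = 3·b^(1.5)·m^2.
MRS = MU_b/MU_m = (0.5)·m/b.
At (25, 25): MRS = 0.5.
That is, one extra unit of b is worth 0.5 units of m at the margin.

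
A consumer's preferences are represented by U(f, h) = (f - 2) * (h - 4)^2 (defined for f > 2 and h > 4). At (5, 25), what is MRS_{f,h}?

MRS = 3.5

MU_f = (h−4)^2, MU_h = 2·(f−2)·(h−4).
MRS = (1/2)·(h−4)/(f−2).
At (5, 25): MRS = 3.5.
So at (5, 25) the consumer would give up 3.5 units of h for one more unit of f.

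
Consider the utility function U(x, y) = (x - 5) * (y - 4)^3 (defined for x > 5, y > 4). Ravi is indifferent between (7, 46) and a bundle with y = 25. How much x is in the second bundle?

U(7, 46) = 148176.
Set U(x, 25) = 148176 and solve.
With y = 25: (25 − 4)^3 = 9261, so (x − 5) = 148176/9261 = 16.
So x = 5 + 16 = 21.
Check: U(21, 25) = 148176.

x = 21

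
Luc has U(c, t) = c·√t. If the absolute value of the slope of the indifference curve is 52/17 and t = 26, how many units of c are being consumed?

MU_c = √t and MU_t = 0.5·c·t^(-0.5).
MRS = MU_c/MU_t = (2)·t/c.
Substitute t = 26: MRS = 52/c. Setting 52/c = 52/17 gives c = 52/(52/17) = 17.

c = 17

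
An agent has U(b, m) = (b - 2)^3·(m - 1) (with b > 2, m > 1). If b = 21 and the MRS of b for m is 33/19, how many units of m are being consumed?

m = 12

MU_b = 3·(b−2)^2·(m−1), MU_m = (b−2)^3.
MRS = (3/1)·(m−1)/(b−2).
Substitute b = 21: MRS = (m − 1)/(19/3). Setting this equal to 33/19 gives m − 1 = (33/19)·(19/3) = 11, so m = 12.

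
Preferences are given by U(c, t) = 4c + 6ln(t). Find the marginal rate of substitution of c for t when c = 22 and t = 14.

MRS = 28/3

MU_c = 4, MU_t = 6/t.
MRS = 4 ÷ (6/t).
At (22, 14): MRS = 28/3.
That is, one extra unit of c is worth 28/3 units of t at the margin.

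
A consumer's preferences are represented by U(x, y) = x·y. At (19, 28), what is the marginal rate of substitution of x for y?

MU_x = y and MU_y = x.
MRS = MU_x/MU_y = y/x.
At (19, 28): MRS = 28/19.
So at (19, 28) the consumer would give up 28/19 units of y for one more unit of x.

MRS = 28/19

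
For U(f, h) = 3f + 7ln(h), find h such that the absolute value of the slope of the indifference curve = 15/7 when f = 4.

MU_f = 3, MU_h = 7/h.
MRS = 3 ÷ (7/h).
MRS depends only on h: (3/7)·h = 15/7 ⇒ h = (15/7)/(3/7) = 5.

h = 5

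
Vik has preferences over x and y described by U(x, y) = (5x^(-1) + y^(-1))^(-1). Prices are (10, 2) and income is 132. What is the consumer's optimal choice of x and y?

For CES with ρ = -1, MRS = (5/1)·(y/x)^2.
Tangency: set MRS = p_x/p_y = 10/2 = 5.
So (y/x)^2 = 1; taking the square root, y/x = 1, i.e. y = x.
Substitute into the budget 10·x + 2·y = 132: 12·x = 132, so x* = 11 and y* = 11.

x* = 11, y* = 11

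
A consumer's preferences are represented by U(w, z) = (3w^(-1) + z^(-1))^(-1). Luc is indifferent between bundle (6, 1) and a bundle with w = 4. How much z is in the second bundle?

U depends on (w, z) only through S = 3w^(-1) + z^(-1), so equal utility means equal S. At (6, 1): S = 1.5.
With w = 4: 3·4^(-1) = 0.75, so z^(-1) = 1.5 − 0.75 = 0.75.
Hence z = 1/0.75 = 4/3.
Check: U(4, 4/3) = 0.6667.

z = 4/3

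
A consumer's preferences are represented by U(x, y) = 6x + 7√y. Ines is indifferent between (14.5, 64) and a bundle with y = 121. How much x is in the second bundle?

U(14.5, 64) = 143.
Set U(x, 121) = 143 and solve.
With y = 121: √121 = 11, so 6x = 143 − 7·11 = 66 and x = 11.
Check: U(11, 121) = 143.

x = 11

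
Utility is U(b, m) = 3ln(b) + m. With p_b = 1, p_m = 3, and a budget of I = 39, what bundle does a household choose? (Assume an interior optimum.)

MU_b = 3/b, MU_m = 1.
MRS = 3/b ÷ 1.
Tangency: set MRS = p_b/p_m = 1/3.
MRS depends only on b: 3/b = 1/3 ⇒ b* = 3/(1/3) = 9.
From the budget, 3·m = 39 − 1·9 = 30, so m* = 10.

b* = 9, m* = 10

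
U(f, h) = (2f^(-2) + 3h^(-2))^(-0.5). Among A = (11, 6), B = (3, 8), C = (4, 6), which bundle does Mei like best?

Bundle A

Evaluate utility at each bundle:
U(A) = 3.164.
U(B) = 1.928.
U(C) = 2.191.
Highest utility is A, so A ≻ C ≻ B.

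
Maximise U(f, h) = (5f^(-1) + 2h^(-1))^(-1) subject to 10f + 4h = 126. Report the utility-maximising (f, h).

For CES with ρ = -1, MRS = (5/2)·(h/f)^2.
Tangency: set MRS = p_f/p_h = 10/4 = 2.5.
So (h/f)^2 = 1; taking the square root, h/f = 1, i.e. h = f.
Substitute into the budget 10·f + 4·h = 126: 14·f = 126, so f* = 9 and h* = 9.

f* = 9, h* = 9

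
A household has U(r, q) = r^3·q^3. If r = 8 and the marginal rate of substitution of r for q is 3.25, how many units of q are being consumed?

q = 26

MU_r = 3·r^2·q^3 and MU_q = 3·r^3·q^2.
MRS = MU_r/MU_q = q/r.
Substitute r = 8: MRS = q/8. Setting q/8 = 3.25 gives q = 3.25·8 = 26.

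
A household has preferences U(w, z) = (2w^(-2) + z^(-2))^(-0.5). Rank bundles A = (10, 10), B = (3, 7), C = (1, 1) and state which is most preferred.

Bundle A

Evaluate utility at each bundle:
U(A) = 5.774.
U(B) = 2.030.
U(C) = 0.577.
Highest utility is A, so A ≻ B ≻ C.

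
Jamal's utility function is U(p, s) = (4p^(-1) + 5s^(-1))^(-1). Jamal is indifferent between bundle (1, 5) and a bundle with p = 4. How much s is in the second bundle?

U depends on (p, s) only through S = 4p^(-1) + 5s^(-1), so equal utility means equal S. At (1, 5): S = 5.
With p = 4: 4·4^(-1) = 1, so 5s^(-1) = 5 − 1 = 4, i.e. s^(-1) = 0.8.
Hence s = 1/0.8 = 1.25.
Check: U(4, 1.25) = 0.2.

s = 1.25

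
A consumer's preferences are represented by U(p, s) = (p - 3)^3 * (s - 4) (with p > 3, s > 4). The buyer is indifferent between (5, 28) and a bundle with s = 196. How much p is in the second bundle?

p = 4

U(5, 28) = 192.
Set U(p, 196) = 192 and solve.
With s = 196: (196 − 4) = 192, so (p − 3)^3 = 192/192 = 1.
Taking the cube root (with p > 3): p − 3 = 1, so p = 4.
Check: U(4, 196) = 192.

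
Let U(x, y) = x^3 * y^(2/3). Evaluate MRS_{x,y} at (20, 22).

MRS = 4.95

MU_x = 3·x^2·y^(2/3) and MU_y = 2/3·x^3·y^(-1/3).
MRS = MU_x/MU_y = (4.5)·y/x.
At (20, 22): MRS = 4.95.
So at (20, 22) the consumer would give up 4.95 units of y for one more unit of x.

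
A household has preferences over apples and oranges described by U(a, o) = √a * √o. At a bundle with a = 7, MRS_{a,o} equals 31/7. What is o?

MU_a = 0.5·a^(-0.5)·√o and MU_o = 0.5·√a·o^(-0.5).
MRS = MU_a/MU_o = o/a.
Substitute a = 7: MRS = o/7. Setting o/7 = 31/7 gives o = (31/7)·7 = 31.

o = 31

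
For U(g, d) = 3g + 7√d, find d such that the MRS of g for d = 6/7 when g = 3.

MU_g = 3, MU_d = 7/(2√d).
MRS = 3 ÷ (7/(2√d)).
MRS depends only on d: (6/7)·√d = 6/7 ⇒ √d = (6/7)/(6/7) = 1 ⇒ d = 1.

d = 1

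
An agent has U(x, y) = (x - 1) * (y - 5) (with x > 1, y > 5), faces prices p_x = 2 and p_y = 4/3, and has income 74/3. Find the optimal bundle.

MU_x = (y−5), MU_y = (x−1).
MRS = (y−5)/(x−1).
Tangency: set MRS = p_x/p_y = 2/(4/3) = 1.5.
So (y − 5)/(x − 1) = 1.5, i.e. (y − 5) = 1.5·(x − 1).
Rewrite the budget in excess-of-subsistence terms: 2·(x − 1) + (4/3)·(y − 5) = 74/3 − 2·1 − (4/3)·5 = 16.
Substituting, 4·(x − 1) = 16, so x − 1 = 4 and x* = 5.
Then y − 5 = 1.5·4 = 6, so y* = 11.

x* = 5, y* = 11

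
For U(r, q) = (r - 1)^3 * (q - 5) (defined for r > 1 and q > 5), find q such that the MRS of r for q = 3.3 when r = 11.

MU_r = 3·(r−1)^2·(q−5), MU_q = (r−1)^3.
MRS = (3/1)·(q−5)/(r−1).
Substitute r = 11: MRS = (q − 5)/(10/3). Setting this equal to 3.3 gives q − 5 = 3.3·(10/3) = 11, so q = 16.

q = 16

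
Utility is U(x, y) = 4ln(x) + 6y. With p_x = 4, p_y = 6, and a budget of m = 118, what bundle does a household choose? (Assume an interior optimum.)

MU_x = 4/x, MU_y = 6.
MRS = 4/x ÷ 6.
Tangency: set MRS = p_x/p_y = 4/6 = 2/3.
MRS depends only on x: (2/3)/x = 2/3 ⇒ x* = (2/3)/(2/3) = 1.
From the budget, 6·y = 118 − 4·1 = 114, so y* = 19.

x* = 1, y* = 19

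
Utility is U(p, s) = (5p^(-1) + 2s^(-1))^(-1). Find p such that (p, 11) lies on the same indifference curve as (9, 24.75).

U depends on (p, s) only through S = 5p^(-1) + 2s^(-1), so equal utility means equal S. At (9, 24.75): S = 7/11.
With s = 11: 2·11^(-1) = 2/11, so 5p^(-1) = 7/11 − 2/11 = 5/11, i.e. p^(-1) = 1/11.
Hence p = 1/(1/11) = 11.
Check: U(11, 11) = 1.5714.

p = 11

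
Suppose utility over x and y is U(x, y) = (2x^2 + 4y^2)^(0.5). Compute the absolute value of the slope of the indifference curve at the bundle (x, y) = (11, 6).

For CES with ρ = 2, MRS = (2/4)·(y/x)^(-1).
At (11, 6): MRS = 11/12.
So at (11, 6) the consumer would give up 11/12 units of y for one more unit of x.

MRS = 11/12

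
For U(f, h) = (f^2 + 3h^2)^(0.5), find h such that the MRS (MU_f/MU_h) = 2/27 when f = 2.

h = 9

For CES with ρ = 2, MRS = (1/3)·(h/f)^(-1).
Setting (1/3)·(h/2)^(-1) = 2/27 gives (h/2)^(-1) = 2/9, so h/2 = 4.5 and h = 9.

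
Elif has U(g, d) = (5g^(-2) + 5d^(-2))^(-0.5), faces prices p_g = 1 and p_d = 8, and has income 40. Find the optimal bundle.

g* = 8, d* = 4

For CES with ρ = -2, MRS = (d/g)^3.
Tangency: set MRS = p_g/p_d = 1/8 = 0.125.
So (d/g)^3 = 0.125; taking the cube root, d/g = 0.5, i.e. d = 0.5·g.
Substitute into the budget 1·g + 8·d = 40: 5·g = 40, so g* = 8 and d* = 0.5·8 = 4.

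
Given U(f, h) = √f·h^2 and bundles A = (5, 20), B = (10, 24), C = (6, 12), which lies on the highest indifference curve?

Bundle B

Evaluate utility at each bundle:
U(A) = 894.427.
U(B) = 1821.472.
U(C) = 352.727.
Highest utility is B, so B ≻ A ≻ C.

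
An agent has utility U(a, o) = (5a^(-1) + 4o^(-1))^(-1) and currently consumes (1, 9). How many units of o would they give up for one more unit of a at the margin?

For CES with ρ = -1, MRS = (5/4)·(o/a)^2.
At (1, 9): MRS = 101.25.
The indifference curve has slope −101.25 at this bundle.

MRS = 101.25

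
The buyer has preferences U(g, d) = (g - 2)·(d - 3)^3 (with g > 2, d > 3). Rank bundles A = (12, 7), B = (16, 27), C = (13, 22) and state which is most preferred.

Bundle B

Evaluate utility at each bundle:
U(A) = 640.
U(B) = 193536.
U(C) = 75449.
Highest utility is B, so B ≻ C ≻ A.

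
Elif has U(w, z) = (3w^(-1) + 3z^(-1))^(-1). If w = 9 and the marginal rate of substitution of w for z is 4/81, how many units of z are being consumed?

z = 2

For CES with ρ = -1, MRS = (z/w)^2.
Setting (z/9)^2 = 4/81 gives z/9 = 2/9 and z = 2.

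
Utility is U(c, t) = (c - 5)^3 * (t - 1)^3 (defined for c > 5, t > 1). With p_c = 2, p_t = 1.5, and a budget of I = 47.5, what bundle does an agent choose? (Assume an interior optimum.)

c* = 14, t* = 13

MU_c = 3·(c−5)^2·(t−1)^3, MU_t = 3·(c−5)^3·(t−1)^2.
MRS = (t−1)/(c−5).
Tangency: set MRS = p_c/p_t = 2/1.5 = 4/3.
So (t − 1)/(c − 5) = 4/3, i.e. (t − 1) = (4/3)·(c − 5).
Rewrite the budget in excess-of-subsistence terms: 2·(c − 5) + 1.5·(t − 1) = 47.5 − 2·5 − 1.5·1 = 36.
Substituting, 4·(c − 5) = 36, so c − 5 = 9 and c* = 14.
Then t − 1 = (4/3)·9 = 12, so t* = 13.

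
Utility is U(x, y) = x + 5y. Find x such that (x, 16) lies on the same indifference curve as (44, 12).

x = 24

U(44, 12) = 104.
Set U(x, 16) = 104 and solve.
x + 5·16 = 104 ⇒ x = 24 ⇒ x = 24.
Check: U(24, 16) = 104.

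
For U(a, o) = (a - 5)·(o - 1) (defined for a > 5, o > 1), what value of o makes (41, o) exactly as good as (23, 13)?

o = 7

U(23, 13) = 216.
Set U(41, o) = 216 and solve.
With a = 41: (41 − 5) = 36, so (o − 1) = 216/36 = 6.
So o = 1 + 6 = 7.
Check: U(41, 7) = 216.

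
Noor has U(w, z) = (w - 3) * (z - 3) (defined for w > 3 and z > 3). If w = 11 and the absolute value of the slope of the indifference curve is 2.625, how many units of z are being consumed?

MU_w = (z−3), MU_z = (w−3).
MRS = (z−3)/(w−3).
Substitute w = 11: MRS = (z − 3)/8. Setting this equal to 2.625 gives z − 3 = 2.625·8 = 21, so z = 24.

z = 24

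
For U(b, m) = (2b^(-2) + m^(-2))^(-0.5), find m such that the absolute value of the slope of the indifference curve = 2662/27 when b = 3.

For CES with ρ = -2, MRS = (2/1)·(m/b)^3.
Setting (2/1)·(m/3)^3 = 2662/27 gives (m/3)^3 = 1331/27, so m/3 = 11/3 and m = 11.

m = 11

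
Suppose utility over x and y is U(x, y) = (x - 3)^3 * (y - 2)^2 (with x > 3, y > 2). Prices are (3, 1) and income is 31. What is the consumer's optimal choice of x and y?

x* = 7, y* = 10

MU_x = 3·(x−3)^2·(y−2)^2, MU_y = 2·(x−3)^3·(y−2).
MRS = (3/2)·(y−2)/(x−3).
Tangency: set MRS = p_x/p_y = 3/1 = 3.
So (3/2)·(y − 2)/(x − 3) = 3, i.e. (y − 2) = 2·(x − 3).
Rewrite the budget in excess-of-subsistence terms: 3·(x − 3) + 1·(y − 2) = 31 − 3·3 − 1·2 = 20.
Substituting, 5·(x − 3) = 20, so x − 3 = 4 and x* = 7.
Then y − 2 = 2·4 = 8, so y* = 10.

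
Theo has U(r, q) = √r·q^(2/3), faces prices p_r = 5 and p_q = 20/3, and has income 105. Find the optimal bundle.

r* = 9, q* = 9

MU_r = 0.5·r^(-0.5)·q^(2/3) and MU_q = 2/3·√r·q^(-1/3).
MRS = MU_r/MU_q = (0.75)·q/r.
Tangency: set MRS = p_r/p_q = 5/(20/3) = 0.75.
So (0.75)·q/r = 0.75, i.e. q = r.
Substitute into the budget 5·r + (20/3)·q = 105: (35/3)·r = 105, so r* = 9.
Then q* = 9.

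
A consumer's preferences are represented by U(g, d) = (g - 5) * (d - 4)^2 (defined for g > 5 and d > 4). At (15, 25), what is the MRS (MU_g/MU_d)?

MU_g = (d−4)^2, MU_d = 2·(g−5)·(d−4).
MRS = (1/2)·(d−4)/(g−5).
At (15, 25): MRS = 1.05.
That is, one extra unit of g is worth 1.05 units of d at the margin.

MRS = 1.05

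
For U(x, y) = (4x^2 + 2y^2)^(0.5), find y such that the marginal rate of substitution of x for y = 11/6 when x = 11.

y = 12

For CES with ρ = 2, MRS = (4/2)·(y/x)^(-1).
Setting (4/2)·(y/11)^(-1) = 11/6 gives (y/11)^(-1) = 11/12, so y/11 = 12/11 and y = 12.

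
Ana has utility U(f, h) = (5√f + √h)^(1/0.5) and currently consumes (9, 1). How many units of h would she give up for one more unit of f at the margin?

MRS = 5/3

For CES with ρ = 0.5, MRS = (5/1)·√(h/f).
At (9, 1): MRS = 5/3.
The indifference curve has slope −5/3 at this bundle.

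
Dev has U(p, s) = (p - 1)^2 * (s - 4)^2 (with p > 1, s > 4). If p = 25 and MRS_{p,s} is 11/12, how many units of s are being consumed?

s = 26

MU_p = 2·(p−1)·(s−4)^2, MU_s = 2·(p−1)^2·(s−4).
MRS = (s−4)/(p−1).
Substitute p = 25: MRS = (s − 4)/24. Setting this equal to 11/12 gives s − 4 = (11/12)·24 = 22, so s = 26.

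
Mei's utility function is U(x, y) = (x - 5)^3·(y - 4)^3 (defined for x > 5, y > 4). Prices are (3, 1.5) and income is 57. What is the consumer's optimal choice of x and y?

MU_x = 3·(x−5)^2·(y−4)^3, MU_y = 3·(x−5)^3·(y−4)^2.
MRS = (y−4)/(x−5).
Tangency: set MRS = p_x/p_y = 3/1.5 = 2.
So (y − 4)/(x − 5) = 2, i.e. (y − 4) = 2·(x − 5).
Rewrite the budget in excess-of-subsistence terms: 3·(x − 5) + 1.5·(y − 4) = 57 − 3·5 − 1.5·4 = 36.
Substituting, 6·(x − 5) = 36, so x − 5 = 6 and x* = 11.
Then y − 4 = 2·6 = 12, so y* = 16.

x* = 11, y* = 16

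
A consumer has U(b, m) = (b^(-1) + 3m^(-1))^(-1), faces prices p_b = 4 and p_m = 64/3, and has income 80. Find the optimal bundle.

b* = 4, m* = 3

For CES with ρ = -1, MRS = (1/3)·(m/b)^2.
Tangency: set MRS = p_b/p_m = 4/(64/3) = 3/16.
So (m/b)^2 = 9/16; taking the square root, m/b = 0.75, i.e. m = 0.75·b.
Substitute into the budget 4·b + (64/3)·m = 80: 20·b = 80, so b* = 4 and m* = 0.75·4 = 3.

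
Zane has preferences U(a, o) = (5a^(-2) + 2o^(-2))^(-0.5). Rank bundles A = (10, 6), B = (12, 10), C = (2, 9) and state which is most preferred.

Evaluate utility at each bundle:
U(A) = 3.078.
U(B) = 4.275.
U(C) = 0.886.
Highest utility is B, so B ≻ A ≻ C.

Bundle B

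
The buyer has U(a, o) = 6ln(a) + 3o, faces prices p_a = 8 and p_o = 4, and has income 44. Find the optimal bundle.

a* = 1, o* = 9

MU_a = 6/a, MU_o = 3.
MRS = 6/a ÷ 3.
Tangency: set MRS = p_a/p_o = 8/4 = 2.
MRS depends only on a: 2/a = 2 ⇒ a* = 2/2 = 1.
From the budget, 4·o = 44 − 8·1 = 36, so o* = 9.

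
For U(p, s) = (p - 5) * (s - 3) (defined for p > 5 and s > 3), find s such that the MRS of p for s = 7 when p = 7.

s = 17

MU_p = (s−3), MU_s = (p−5).
MRS = (s−3)/(p−5).
Substitute p = 7: MRS = (s − 3)/2. Setting this equal to 7 gives s − 3 = 7·2 = 14, so s = 17.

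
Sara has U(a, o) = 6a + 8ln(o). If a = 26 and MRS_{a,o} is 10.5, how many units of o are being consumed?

MU_a = 6, MU_o = 8/o.
MRS = 6 ÷ (8/o).
MRS depends only on o: 0.75·o = 10.5 ⇒ o = 10.5/0.75 = 14.

o = 14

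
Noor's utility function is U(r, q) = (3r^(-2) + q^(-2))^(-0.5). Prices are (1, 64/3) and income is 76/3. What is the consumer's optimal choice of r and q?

For CES with ρ = -2, MRS = (3/1)·(q/r)^3.
Tangency: set MRS = p_r/p_q = 1/(64/3) = 3/64.
So (q/r)^3 = 1/64; taking the cube root, q/r = 0.25, i.e. q = 0.25·r.
Substitute into the budget 1·r + (64/3)·q = 76/3: (19/3)·r = 76/3, so r* = 4 and q* = 0.25·4 = 1.

r* = 4, q* = 1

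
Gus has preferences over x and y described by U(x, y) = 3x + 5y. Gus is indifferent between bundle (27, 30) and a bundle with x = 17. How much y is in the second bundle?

y = 36

U(27, 30) = 231.
Set U(17, y) = 231 and solve.
3·17 + 5y = 231 ⇒ 5y = 180 ⇒ y = 36.
Check: U(17, 36) = 231.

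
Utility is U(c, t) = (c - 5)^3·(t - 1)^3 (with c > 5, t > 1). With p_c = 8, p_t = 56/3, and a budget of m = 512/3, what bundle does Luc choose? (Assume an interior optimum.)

MU_c = 3·(c−5)^2·(t−1)^3, MU_t = 3·(c−5)^3·(t−1)^2.
MRS = (t−1)/(c−5).
Tangency: set MRS = p_c/p_t = 8/(56/3) = 3/7.
So (t − 1)/(c − 5) = 3/7, i.e. (t − 1) = (3/7)·(c − 5).
Rewrite the budget in excess-of-subsistence terms: 8·(c − 5) + (56/3)·(t − 1) = 512/3 − 8·5 − (56/3)·1 = 112.
Substituting, 16·(c − 5) = 112, so c − 5 = 7 and c* = 12.
Then t − 1 = (3/7)·7 = 3, so t* = 4.

c* = 12, t* = 4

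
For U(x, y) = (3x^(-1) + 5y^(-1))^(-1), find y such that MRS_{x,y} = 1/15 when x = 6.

y = 2

For CES with ρ = -1, MRS = (3/5)·(y/x)^2.
Setting (3/5)·(y/6)^2 = 1/15 gives (y/6)^2 = 1/9, so y/6 = 1/3 and y = 2.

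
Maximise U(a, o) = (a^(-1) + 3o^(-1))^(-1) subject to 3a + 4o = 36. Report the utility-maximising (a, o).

For CES with ρ = -1, MRS = (1/3)·(o/a)^2.
Tangency: set MRS = p_a/p_o = 3/4 = 0.75.
So (o/a)^2 = 2.25; taking the square root, o/a = 1.5, i.e. o = 1.5·a.
Substitute into the budget 3·a + 4·o = 36: 9·a = 36, so a* = 4 and o* = 1.5·4 = 6.

a* = 4, o* = 6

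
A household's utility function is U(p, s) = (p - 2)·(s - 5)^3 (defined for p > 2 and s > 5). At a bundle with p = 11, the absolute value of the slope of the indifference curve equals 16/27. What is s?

s = 21

MU_p = (s−5)^3, MU_s = 3·(p−2)·(s−5)^2.
MRS = (1/3)·(s−5)/(p−2).
Substitute p = 11: MRS = (s − 5)/27. Setting this equal to 16/27 gives s − 5 = (16/27)·27 = 16, so s = 21.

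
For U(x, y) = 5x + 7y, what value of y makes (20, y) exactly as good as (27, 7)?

U(27, 7) = 184.
Set U(20, y) = 184 and solve.
5·20 + 7y = 184 ⇒ 7y = 84 ⇒ y = 12.
Check: U(20, 12) = 184.

y = 12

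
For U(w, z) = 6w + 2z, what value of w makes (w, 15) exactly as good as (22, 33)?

U(22, 33) = 198.
Set U(w, 15) = 198 and solve.
6w + 2·15 = 198 ⇒ 6w = 168 ⇒ w = 28.
Check: U(28, 15) = 198.

w = 28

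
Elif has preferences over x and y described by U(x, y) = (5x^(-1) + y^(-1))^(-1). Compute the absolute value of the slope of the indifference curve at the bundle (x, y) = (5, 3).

MRS = 1.8

For CES with ρ = -1, MRS = (5/1)·(y/x)^2.
At (5, 3): MRS = 1.8.
So at (5, 3) the consumer would give up 1.8 units of y for one more unit of x.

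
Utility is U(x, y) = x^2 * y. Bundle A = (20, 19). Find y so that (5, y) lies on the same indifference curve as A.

U(20, 19) = 7600.
Set U(5, y) = 7600 and solve.
With x = 5: 5^2 = 25, so y = 7600/25 = 304.
Check: U(5, 304) = 7600.

y = 304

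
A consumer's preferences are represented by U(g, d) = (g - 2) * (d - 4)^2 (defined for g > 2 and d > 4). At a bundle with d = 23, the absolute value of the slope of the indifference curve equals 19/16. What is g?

MU_g = (d−4)^2, MU_d = 2·(g−2)·(d−4).
MRS = (1/2)·(d−4)/(g−2).
Substitute d = 23: MRS = 9.5/(g − 2). Setting this equal to 19/16 gives g − 2 = 9.5/(19/16) = 8, so g = 10.

g = 10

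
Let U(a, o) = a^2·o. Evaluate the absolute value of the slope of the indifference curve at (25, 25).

MRS = 2

MU_a = 2·a·o and MU_o = a^2.
MRS = MU_a/MU_o = (2/1)·o/a.
At (25, 25): MRS = 2.
The indifference curve has slope −2 at this bundle.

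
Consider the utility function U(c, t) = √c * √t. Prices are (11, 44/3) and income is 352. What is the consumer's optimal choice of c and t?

MU_c = 0.5·c^(-0.5)·√t and MU_t = 0.5·√c·t^(-0.5).
MRS = MU_c/MU_t = t/c.
Tangency: set MRS = p_c/p_t = 11/(44/3) = 0.75.
So t/c = 0.75, i.e. t = 0.75·c.
Substitute into the budget 11·c + (44/3)·t = 352: 22·c = 352, so c* = 16.
Then t* = 0.75·16 = 12.

c* = 16, t* = 12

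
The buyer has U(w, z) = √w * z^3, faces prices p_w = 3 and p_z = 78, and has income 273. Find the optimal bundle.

w* = 13, z* = 3

MU_w = 0.5·w^(-0.5)·z^3 and MU_z = 3·√w·z^2.
MRS = MU_w/MU_z = (1/6)·z/w.
Tangency: set MRS = p_w/p_z = 3/78 = 1/26.
So (1/6)·z/w = 1/26, i.e. z = (3/13)·w.
Substitute into the budget 3·w + 78·z = 273: 21·w = 273, so w* = 13.
Then z* = (3/13)·13 = 3.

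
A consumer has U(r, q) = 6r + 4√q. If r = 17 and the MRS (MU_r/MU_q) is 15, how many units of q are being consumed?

MU_r = 6, MU_q = 4/(2√q).
MRS = 6 ÷ (4/(2√q)).
MRS depends only on q: 3·√q = 15 ⇒ √q = 15/3 = 5 ⇒ q = 25.

q = 25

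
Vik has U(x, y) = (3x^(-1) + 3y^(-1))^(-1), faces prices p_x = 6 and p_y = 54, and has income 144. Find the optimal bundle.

For CES with ρ = -1, MRS = (y/x)^2.
Tangency: set MRS = p_x/p_y = 6/54 = 1/9.
So (y/x)^2 = 1/9; taking the square root, y/x = 1/3, i.e. y = (1/3)·x.
Substitute into the budget 6·x + 54·y = 144: 24·x = 144, so x* = 6 and y* = (1/3)·6 = 2.

x* = 6, y* = 2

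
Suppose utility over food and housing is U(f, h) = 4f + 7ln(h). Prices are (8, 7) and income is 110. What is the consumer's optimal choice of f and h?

f* = 12, h* = 2

MU_f = 4, MU_h = 7/h.
MRS = 4 ÷ (7/h).
Tangency: set MRS = p_f/p_h = 8/7.
MRS depends only on h: (4/7)·h = 8/7 ⇒ h* = (8/7)/(4/7) = 2.
From the budget, 8·f = 110 − 7·2 = 96, so f* = 12.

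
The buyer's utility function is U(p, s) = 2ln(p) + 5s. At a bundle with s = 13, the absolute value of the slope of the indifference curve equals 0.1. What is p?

p = 4

MU_p = 2/p, MU_s = 5.
MRS = 2/p ÷ 5.
MRS depends only on p: 0.4/p = 0.1 ⇒ p = 0.4/0.1 = 4.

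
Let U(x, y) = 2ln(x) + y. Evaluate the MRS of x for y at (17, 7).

MU_x = 2/x, MU_y = 1.
MRS = 2/x ÷ 1.
At (17, 7): MRS = 2/17.
So at (17, 7) the consumer would give up 2/17 units of y for one more unit of x.

MRS = 2/17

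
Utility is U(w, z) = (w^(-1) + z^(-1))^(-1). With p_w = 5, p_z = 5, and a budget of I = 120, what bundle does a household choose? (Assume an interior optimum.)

w* = 12, z* = 12

For CES with ρ = -1, MRS = (z/w)^2.
Tangency: set MRS = p_w/p_z = 5/5 = 1.
So (z/w)^2 = 1; taking the square root, z/w = 1, i.e. z = w.
Substitute into the budget 5·w + 5·z = 120: 10·w = 120, so w* = 12 and z* = 12.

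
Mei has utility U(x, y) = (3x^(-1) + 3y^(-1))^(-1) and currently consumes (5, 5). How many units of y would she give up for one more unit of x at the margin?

MRS = 1

For CES with ρ = -1, MRS = (y/x)^2.
At (5, 5): MRS = 1.
The indifference curve has slope −1 at this bundle.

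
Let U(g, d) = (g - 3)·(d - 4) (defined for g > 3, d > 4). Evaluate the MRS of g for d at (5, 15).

MU_g = (d−4), MU_d = (g−3).
MRS = (d−4)/(g−3).
At (5, 15): MRS = 5.5.
The indifference curve has slope −5.5 at this bundle.

MRS = 5.5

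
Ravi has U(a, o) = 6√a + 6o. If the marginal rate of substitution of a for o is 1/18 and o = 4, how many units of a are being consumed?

a = 81

MU_a = 6/(2√a), MU_o = 6.
MRS = 6/(2√a) ÷ 6.
MRS depends only on a: 0.5/√a = 1/18 ⇒ √a = 0.5/(1/18) = 9 ⇒ a = 81.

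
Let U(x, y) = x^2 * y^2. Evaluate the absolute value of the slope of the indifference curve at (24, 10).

MU_x = 2·x·y^2 and MU_y = 2·x^2·y.
MRS = MU_x/MU_y = y/x.
At (24, 10): MRS = 5/12.
That is, one extra unit of x is worth 5/12 units of y at the margin.

MRS = 5/12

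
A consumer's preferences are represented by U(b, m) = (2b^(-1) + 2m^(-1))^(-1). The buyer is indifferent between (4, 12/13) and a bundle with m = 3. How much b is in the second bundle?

b = 1

U depends on (b, m) only through S = 2b^(-1) + 2m^(-1), so equal utility means equal S. At (4, 12/13): S = 8/3.
With m = 3: 2·3^(-1) = 2/3, so 2b^(-1) = 8/3 − 2/3 = 2, i.e. b^(-1) = 1.
Hence b = 1/1 = 1.
Check: U(1, 3) = 0.375.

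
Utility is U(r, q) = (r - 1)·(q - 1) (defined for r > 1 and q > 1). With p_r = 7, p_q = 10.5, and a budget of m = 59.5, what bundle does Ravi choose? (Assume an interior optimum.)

MU_r = (q−1), MU_q = (r−1).
MRS = (q−1)/(r−1).
Tangency: set MRS = p_r/p_q = 7/10.5 = 2/3.
So (q − 1)/(r − 1) = 2/3, i.e. (q − 1) = (2/3)·(r − 1).
Rewrite the budget in excess-of-subsistence terms: 7·(r − 1) + 10.5·(q − 1) = 59.5 − 7·1 − 10.5·1 = 42.
Substituting, 14·(r − 1) = 42, so r − 1 = 3 and r* = 4.
Then q − 1 = (2/3)·3 = 2, so q* = 3.

r* = 4, q* = 3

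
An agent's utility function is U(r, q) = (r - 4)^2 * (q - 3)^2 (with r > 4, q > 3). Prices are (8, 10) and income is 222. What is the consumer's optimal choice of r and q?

MU_r = 2·(r−4)·(q−3)^2, MU_q = 2·(r−4)^2·(q−3).
MRS = (q−3)/(r−4).
Tangency: set MRS = p_r/p_q = 8/10 = 0.8.
So (q − 3)/(r − 4) = 0.8, i.e. (q − 3) = 0.8·(r − 4).
Rewrite the budget in excess-of-subsistence terms: 8·(r − 4) + 10·(q − 3) = 222 − 8·4 − 10·3 = 160.
Substituting, 16·(r − 4) = 160, so r − 4 = 10 and r* = 14.
Then q − 3 = 0.8·10 = 8, so q* = 11.

r* = 14, q* = 11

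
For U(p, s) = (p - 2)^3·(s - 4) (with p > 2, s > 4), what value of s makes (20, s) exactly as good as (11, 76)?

U(11, 76) = 52488.
Set U(20, s) = 52488 and solve.
With p = 20: (20 − 2)^3 = 5832, so (s − 4) = 52488/5832 = 9.
So s = 4 + 9 = 13.
Check: U(20, 13) = 52488.

s = 13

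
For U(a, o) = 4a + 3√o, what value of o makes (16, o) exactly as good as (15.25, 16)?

o = 9

U(15.25, 16) = 73.
Set U(16, o) = 73 and solve.
With a = 16: 3√o = 73 − 4·16 = 9, so √o = 3 and o = 9.
Check: U(16, 9) = 73.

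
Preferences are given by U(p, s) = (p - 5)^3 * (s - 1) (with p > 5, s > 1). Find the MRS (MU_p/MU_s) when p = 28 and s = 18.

MRS = 51/23

MU_p = 3·(p−5)^2·(s−1), MU_s = (p−5)^3.
MRS = (3/1)·(s−1)/(p−5).
At (28, 18): MRS = 51/23.
The indifference curve has slope −51/23 at this bundle.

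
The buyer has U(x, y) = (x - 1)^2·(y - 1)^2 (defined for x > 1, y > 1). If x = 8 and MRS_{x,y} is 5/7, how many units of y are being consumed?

y = 6

MU_x = 2·(x−1)·(y−1)^2, MU_y = 2·(x−1)^2·(y−1).
MRS = (y−1)/(x−1).
Substitute x = 8: MRS = (y − 1)/7. Setting this equal to 5/7 gives y − 1 = (5/7)·7 = 5, so y = 6.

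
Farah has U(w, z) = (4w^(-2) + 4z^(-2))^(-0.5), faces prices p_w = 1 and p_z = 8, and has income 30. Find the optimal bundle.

w* = 6, z* = 3

For CES with ρ = -2, MRS = (z/w)^3.
Tangency: set MRS = p_w/p_z = 1/8 = 0.125.
So (z/w)^3 = 0.125; taking the cube root, z/w = 0.5, i.e. z = 0.5·w.
Substitute into the budget 1·w + 8·z = 30: 5·w = 30, so w* = 6 and z* = 0.5·6 = 3.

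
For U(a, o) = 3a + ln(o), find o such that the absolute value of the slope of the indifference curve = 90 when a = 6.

o = 30

MU_a = 3, MU_o = 1/o.
MRS = 3 ÷ (1/o).
MRS depends only on o: 3·o = 90 ⇒ o = 90/3 = 30.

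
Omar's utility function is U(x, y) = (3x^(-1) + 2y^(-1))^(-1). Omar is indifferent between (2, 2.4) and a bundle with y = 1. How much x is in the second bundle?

x = 9

U depends on (x, y) only through S = 3x^(-1) + 2y^(-1), so equal utility means equal S. At (2, 2.4): S = 7/3.
With y = 1: 2·1^(-1) = 2, so 3x^(-1) = 7/3 − 2 = 1/3, i.e. x^(-1) = 1/9.
Hence x = 1/(1/9) = 9.
Check: U(9, 1) = 0.4286.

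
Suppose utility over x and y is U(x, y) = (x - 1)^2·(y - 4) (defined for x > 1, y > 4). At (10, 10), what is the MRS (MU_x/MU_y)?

MRS = 4/3

MU_x = 2·(x−1)·(y−4), MU_y = (x−1)^2.
MRS = (2/1)·(y−4)/(x−1).
At (10, 10): MRS = 4/3.
The indifference curve has slope −4/3 at this bundle.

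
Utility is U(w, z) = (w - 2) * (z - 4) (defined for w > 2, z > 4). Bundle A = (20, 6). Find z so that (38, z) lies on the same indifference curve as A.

U(20, 6) = 36.
Set U(38, z) = 36 and solve.
With w = 38: (38 − 2) = 36, so (z − 4) = 36/36 = 1.
So z = 4 + 1 = 5.
Check: U(38, 5) = 36.

z = 5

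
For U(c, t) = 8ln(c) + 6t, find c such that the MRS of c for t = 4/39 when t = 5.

MU_c = 8/c, MU_t = 6.
MRS = 8/c ÷ 6.
MRS depends only on c: (4/3)/c = 4/39 ⇒ c = (4/3)/(4/39) = 13.

c = 13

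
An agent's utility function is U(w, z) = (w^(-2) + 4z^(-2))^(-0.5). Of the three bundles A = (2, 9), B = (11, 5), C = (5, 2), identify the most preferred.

Evaluate utility at each bundle:
U(A) = 1.828.
U(B) = 2.438.
U(C) = 0.981.
Highest utility is B, so B ≻ A ≻ C.

Bundle B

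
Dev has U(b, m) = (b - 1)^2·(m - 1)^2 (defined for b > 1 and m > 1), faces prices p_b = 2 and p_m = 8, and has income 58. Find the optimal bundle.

MU_b = 2·(b−1)·(m−1)^2, MU_m = 2·(b−1)^2·(m−1).
MRS = (m−1)/(b−1).
Tangency: set MRS = p_b/p_m = 2/8 = 0.25.
So (m − 1)/(b − 1) = 0.25, i.e. (m − 1) = 0.25·(b − 1).
Rewrite the budget in excess-of-subsistence terms: 2·(b − 1) + 8·(m − 1) = 58 − 2·1 − 8·1 = 48.
Substituting, 4·(b − 1) = 48, so b − 1 = 12 and b* = 13.
Then m − 1 = 0.25·12 = 3, so m* = 4.

b* = 13, m* = 4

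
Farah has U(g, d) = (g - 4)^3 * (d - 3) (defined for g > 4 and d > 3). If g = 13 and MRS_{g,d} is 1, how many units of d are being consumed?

d = 6

MU_g = 3·(g−4)^2·(d−3), MU_d = (g−4)^3.
MRS = (3/1)·(d−3)/(g−4).
Substitute g = 13: MRS = (d − 3)/3. Setting this equal to 1 gives d − 3 = 1·3 = 3, so d = 6.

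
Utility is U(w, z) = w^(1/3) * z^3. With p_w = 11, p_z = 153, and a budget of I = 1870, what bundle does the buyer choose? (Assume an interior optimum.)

w* = 17, z* = 11

MU_w = 1/3·w^(-2/3)·z^3 and MU_z = 3·w^(1/3)·z^2.
MRS = MU_w/MU_z = (1/9)·z/w.
Tangency: set MRS = p_w/p_z = 11/153.
So (1/9)·z/w = 11/153, i.e. z = (11/17)·w.
Substitute into the budget 11·w + 153·z = 1870: 110·w = 1870, so w* = 17.
Then z* = (11/17)·17 = 11.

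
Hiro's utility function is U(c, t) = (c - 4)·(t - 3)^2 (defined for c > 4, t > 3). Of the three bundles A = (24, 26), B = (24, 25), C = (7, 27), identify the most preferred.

Evaluate utility at each bundle:
U(A) = 10580.
U(B) = 9680.
U(C) = 1728.
Highest utility is A, so A ≻ B ≻ C.

Bundle A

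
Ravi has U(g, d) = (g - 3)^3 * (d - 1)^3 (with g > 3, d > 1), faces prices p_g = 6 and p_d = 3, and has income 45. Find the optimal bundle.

MU_g = 3·(g−3)^2·(d−1)^3, MU_d = 3·(g−3)^3·(d−1)^2.
MRS = (d−1)/(g−3).
Tangency: set MRS = p_g/p_d = 6/3 = 2.
So (d − 1)/(g − 3) = 2, i.e. (d − 1) = 2·(g − 3).
Rewrite the budget in excess-of-subsistence terms: 6·(g − 3) + 3·(d − 1) = 45 − 6·3 − 3·1 = 24.
Substituting, 12·(g − 3) = 24, so g − 3 = 2 and g* = 5.
Then d − 1 = 2·2 = 4, so d* = 5.

g* = 5, d* = 5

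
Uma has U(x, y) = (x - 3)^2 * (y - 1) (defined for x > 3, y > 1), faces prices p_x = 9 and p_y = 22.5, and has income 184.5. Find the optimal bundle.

x* = 13, y* = 3

MU_x = 2·(x−3)·(y−1), MU_y = (x−3)^2.
MRS = (2/1)·(y−1)/(x−3).
Tangency: set MRS = p_x/p_y = 9/22.5 = 0.4.
So (2/1)·(y − 1)/(x − 3) = 0.4, i.e. (y − 1) = 0.2·(x − 3).
Rewrite the budget in excess-of-subsistence terms: 9·(x − 3) + 22.5·(y − 1) = 184.5 − 9·3 − 22.5·1 = 135.
Substituting, 13.5·(x − 3) = 135, so x − 3 = 10 and x* = 13.
Then y − 1 = 0.2·10 = 2, so y* = 3.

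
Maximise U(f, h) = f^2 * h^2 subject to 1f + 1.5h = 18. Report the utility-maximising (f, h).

f* = 9, h* = 6

MU_f = 2·f·h^2 and MU_h = 2·f^2·h.
MRS = MU_f/MU_h = h/f.
Tangency: set MRS = p_f/p_h = 1/1.5 = 2/3.
So h/f = 2/3, i.e. h = (2/3)·f.
Substitute into the budget 1·f + 1.5·h = 18: 2·f = 18, so f* = 9.
Then h* = (2/3)·9 = 6.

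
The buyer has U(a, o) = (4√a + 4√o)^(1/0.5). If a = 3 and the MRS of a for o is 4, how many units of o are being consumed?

For CES with ρ = 0.5, MRS = √(o/a).
Setting √(o/3) = 4 gives o/3 = 16 and o = 48.

o = 48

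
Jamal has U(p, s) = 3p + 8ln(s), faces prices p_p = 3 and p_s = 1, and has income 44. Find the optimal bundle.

MU_p = 3, MU_s = 8/s.
MRS = 3 ÷ (8/s).
Tangency: set MRS = p_p/p_s = 3/1 = 3.
MRS depends only on s: 0.375·s = 3 ⇒ s* = 3/0.375 = 8.
From the budget, 3·p = 44 − 1·8 = 36, so p* = 12.

p* = 12, s* = 8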